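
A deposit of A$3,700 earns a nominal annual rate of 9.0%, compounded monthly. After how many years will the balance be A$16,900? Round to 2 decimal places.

16.94 years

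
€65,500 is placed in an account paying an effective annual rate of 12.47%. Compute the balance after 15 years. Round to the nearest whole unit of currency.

FV = PV·(1+i)^n = 65,500 × 5.828414 = 381,761.1472

€381,761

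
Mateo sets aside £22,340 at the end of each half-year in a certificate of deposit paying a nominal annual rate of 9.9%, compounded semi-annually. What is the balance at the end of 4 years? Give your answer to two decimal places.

£212,945.97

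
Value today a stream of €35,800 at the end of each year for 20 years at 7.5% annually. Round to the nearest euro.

€364,963

PV = 35800 × [1 − (1+0.075)^(−20)] / 0.075 = 35800 × 10.194491 = 364,962.7907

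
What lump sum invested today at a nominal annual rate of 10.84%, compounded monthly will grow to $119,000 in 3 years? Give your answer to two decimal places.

$86,089.16

Periodic rate i = 0.1084/12 = 0.00903333; n = 3 × 12 = 36 periods.
PV = 119,000 / (1 + 0.00903333)^36 = 119,000 / 1.382288 = 86,089.1620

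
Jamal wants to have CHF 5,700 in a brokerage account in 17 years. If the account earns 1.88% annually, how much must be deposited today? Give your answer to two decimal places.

CHF 4,153.01

PV = 5,700 / (1 + 0.0188)^17 = 5,700 / 1.372499 = 4,153.0096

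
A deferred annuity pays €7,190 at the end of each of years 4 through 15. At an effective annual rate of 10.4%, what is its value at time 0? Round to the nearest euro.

PV at t=3 (ordinary 12-year annuity): 7190 × a(12|0.104) = 7190 × 6.682211 = 48,045.0966
Discount back 3 years: 48,045.0966 × (1+0.104)^(−3) = 48,045.0966 × 0.743178 = 35,706.0534

€35,706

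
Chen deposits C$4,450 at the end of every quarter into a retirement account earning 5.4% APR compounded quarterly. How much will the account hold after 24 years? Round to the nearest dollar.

C$864,651

Periodic rate i = 0.054/4 = 0.0135; n = 24 × 4 = 96 periods.
FV = 4450 × [(1+0.0135)^96 − 1] / 0.0135 = 4450 × 194.303685 = 864,651.3983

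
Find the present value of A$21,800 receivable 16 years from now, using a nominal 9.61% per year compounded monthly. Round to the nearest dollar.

Periodic rate i = 0.0961/12 = 0.00800833; n = 16 × 12 = 192 periods.
PV = FV·(1+i)^(−n) = 21,800 × 0.216216 = 4,713.5159

A$4,714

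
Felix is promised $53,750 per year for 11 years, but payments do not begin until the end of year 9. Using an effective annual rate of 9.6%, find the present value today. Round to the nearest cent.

PV at t=8 (ordinary 11-year annuity): 53750 × a(11|0.096) = 53750 × 6.616412 = 355,632.1590
Discount back 8 years: 355,632.1590 × (1+0.096)^(−8) = 355,632.1590 × 0.480303 = 170,811.2981

$170,811.30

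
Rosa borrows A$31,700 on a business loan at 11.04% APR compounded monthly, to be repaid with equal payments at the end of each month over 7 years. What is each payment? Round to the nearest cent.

A$543.45

Periodic rate i = 0.1104/12 = 0.0092; n = 7 × 12 = 84 periods.
Annuity-PV factor = 58.331230; PMT = 31700 / 58.331230 = 543.4482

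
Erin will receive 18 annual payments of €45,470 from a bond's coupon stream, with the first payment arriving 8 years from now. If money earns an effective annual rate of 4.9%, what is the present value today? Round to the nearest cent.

PV at t=7 (ordinary 18-year annuity): 45470 × a(18|0.049) = 45470 × 11.781455 = 535,702.7399
Discount back 7 years: 535,702.7399 × (1+0.049)^(−7) = 535,702.7399 × 0.715437 = 383,261.7253

€383,261.73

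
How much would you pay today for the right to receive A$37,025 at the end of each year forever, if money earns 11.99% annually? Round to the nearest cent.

PV = PMT / i = 37025 / 0.1199 = 308,798.9992

A$308,799.00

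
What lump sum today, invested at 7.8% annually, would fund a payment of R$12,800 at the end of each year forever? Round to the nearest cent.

R$164,102.56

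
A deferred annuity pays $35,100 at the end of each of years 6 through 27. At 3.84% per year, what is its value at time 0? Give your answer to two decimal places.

$426,630.59

PV at t=5 (ordinary 22-year annuity): 35100 × a(22|0.0384) = 35100 × 14.674668 = 515,080.8298
Discount back 5 years: 515,080.8298 × (1+0.0384)^(−5) = 515,080.8298 × 0.828279 = 426,630.5877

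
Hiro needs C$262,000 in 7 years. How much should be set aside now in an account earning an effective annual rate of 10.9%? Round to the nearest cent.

PV = FV·(1+i)^(−n) = 262,000 × 0.484707 = 126,993.2004

C$126,993.20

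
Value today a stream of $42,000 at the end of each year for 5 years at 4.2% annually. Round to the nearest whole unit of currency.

$185,931

PV = 42000 × [1 − (1+0.042)^(−5)] / 0.042 = 42000 × 4.426920 = 185,930.6472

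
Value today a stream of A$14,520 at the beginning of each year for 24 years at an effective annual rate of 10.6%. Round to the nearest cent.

Annuity factor a(24|0.106) × (1+i) = 9.504298; PV = 14520 × 9.504298 = 138,002.4046
(Beginning-of-period payments → annuity-due factor ×(1+i).)

A$138,002.40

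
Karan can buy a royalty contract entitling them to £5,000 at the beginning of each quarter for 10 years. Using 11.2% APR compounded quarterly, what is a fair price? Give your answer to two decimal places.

£122,746.65

i = 0.112/4 = 0.028 per quarter; n = 10·4 = 40.
PV = 5000 × [1 − (1+0.028)^(−40)] / 0.028 × (1+i) = 5000 × 24.549331 = 122,746.6549
Payments are at the start of each period, so multiply by (1+i).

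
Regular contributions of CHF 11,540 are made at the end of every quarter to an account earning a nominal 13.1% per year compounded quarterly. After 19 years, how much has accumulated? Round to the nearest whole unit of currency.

i = 0.131/4 = 0.03275 per quarter; n = 19·4 = 76.
Accumulation factor s(76|0.03275) = 322.993939; FV = 11540 × 322.993939 = 3,727,350.0580

CHF 3,727,350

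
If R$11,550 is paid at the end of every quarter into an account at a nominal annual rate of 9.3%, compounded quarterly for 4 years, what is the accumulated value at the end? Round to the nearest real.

With 4 periods per year: i = 0.02325, n = 16.
FV = PMT · [(1+i)^n − 1] / i = 11550 · 19.116922 = 220,800.4436

R$220,800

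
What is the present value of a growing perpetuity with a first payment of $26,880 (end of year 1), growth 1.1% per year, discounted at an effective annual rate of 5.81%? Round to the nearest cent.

PV = PMT / (i − g) = 26880 / (0.0581 − 0.011) = 26880 / 0.047100 = 570,700.6369

$570,700.64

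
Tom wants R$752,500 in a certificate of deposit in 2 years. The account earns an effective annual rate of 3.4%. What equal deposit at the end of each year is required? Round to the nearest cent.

FV-annuity factor = 2.034000; PMT = 752500 / 2.034000 = 369,960.6686

R$369,960.67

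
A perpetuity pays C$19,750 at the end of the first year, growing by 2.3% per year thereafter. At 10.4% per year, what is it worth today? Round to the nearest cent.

C$243,827.16

PV = D₁/(r − g) = 19750/(0.104 − 0.023) = 243,827.1605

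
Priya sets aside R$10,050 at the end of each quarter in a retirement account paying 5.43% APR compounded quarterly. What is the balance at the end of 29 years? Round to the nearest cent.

R$2,797,274.58

With 4 periods per year: i = 0.013575, n = 116.
FV = 10050 × [(1+0.013575)^116 − 1] / 0.013575 = 10050 × 278.335779 = 2,797,274.5787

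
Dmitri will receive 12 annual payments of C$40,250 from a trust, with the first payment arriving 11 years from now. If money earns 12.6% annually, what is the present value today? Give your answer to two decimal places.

C$74,029.50

Value one period before first payment (t=10): 40250 × [1 − (1+0.126)^(−12)] / 0.126 = 40250 × 6.025912 = 242,542.9724
Discount back 10 years: 242,542.9724 × (1+0.126)^(−10) = 242,542.9724 × 0.305222 = 74,029.4956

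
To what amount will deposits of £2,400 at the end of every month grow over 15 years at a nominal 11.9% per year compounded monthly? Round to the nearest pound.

£1,187,676

i = 0.119/12 = 0.00991667 per month; n = 15·12 = 180.
FV = PMT · [(1+i)^n − 1] / i = 2400 · 494.864850 = 1,187,675.6412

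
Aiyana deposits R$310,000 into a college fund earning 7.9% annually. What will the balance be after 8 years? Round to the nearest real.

FV = PV·(1+i)^n = 310,000 × 1.837264 = 569,551.8296

R$569,552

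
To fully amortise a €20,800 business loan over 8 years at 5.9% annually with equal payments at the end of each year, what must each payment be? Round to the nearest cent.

€3,336.30

Annuity-PV factor = 6.234445; PMT = 20800 / 6.234445 = 3,336.3032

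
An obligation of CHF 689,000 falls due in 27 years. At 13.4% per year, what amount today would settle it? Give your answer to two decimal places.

PV = FV·(1+i)^(−n) = 689,000 × 0.033531 = 23,102.9133

CHF 23,102.91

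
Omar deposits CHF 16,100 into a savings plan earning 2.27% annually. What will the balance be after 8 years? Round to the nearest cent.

CHF 19,266.90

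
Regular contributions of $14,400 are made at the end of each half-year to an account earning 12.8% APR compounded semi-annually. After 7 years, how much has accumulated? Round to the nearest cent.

With 2 periods per year: i = 0.064, n = 14.
FV = 14400 × [(1+0.064)^14 − 1] / 0.064 = 14400 × 21.614412 = 311,247.5358

$311,247.54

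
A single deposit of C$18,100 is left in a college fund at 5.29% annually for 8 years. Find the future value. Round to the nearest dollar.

FV = PV·(1+i)^n = 18,100 × 1.510417 = 27,338.5565

C$27,339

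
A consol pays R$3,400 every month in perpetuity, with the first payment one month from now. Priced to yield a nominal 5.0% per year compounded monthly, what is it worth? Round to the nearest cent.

Periodic rate i = 0.05/12 = 0.00416667.
PV = C/r = 3400/0.00416667 = 816,000.0000

R$816,000.00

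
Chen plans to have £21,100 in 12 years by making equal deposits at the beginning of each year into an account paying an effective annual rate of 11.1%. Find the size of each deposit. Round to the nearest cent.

FV-annuity factor × (1+i) = 25.387447; PMT = 21100 / 25.387447 = 831.1194

£831.12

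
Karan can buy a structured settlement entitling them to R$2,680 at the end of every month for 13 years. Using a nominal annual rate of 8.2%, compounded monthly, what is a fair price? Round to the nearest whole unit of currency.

Periodic rate i = 0.082/12 = 0.00683333; n = 13 × 12 = 156 periods.
PV = 2680 × [1 − (1+0.00683333)^(−156)] / 0.00683333 = 2680 × 95.760851 = 256,639.0818

R$256,639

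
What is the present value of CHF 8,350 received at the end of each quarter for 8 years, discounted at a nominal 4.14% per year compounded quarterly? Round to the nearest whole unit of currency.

CHF 226,471

With 4 periods per year: i = 0.01035, n = 32.
Annuity factor a(32|0.01035) = 27.122233; PV = 8350 × 27.122233 = 226,470.6480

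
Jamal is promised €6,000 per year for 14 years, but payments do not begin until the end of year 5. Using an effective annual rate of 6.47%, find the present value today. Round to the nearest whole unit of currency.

Value one period before first payment (t=4): 6000 × [1 − (1+0.0647)^(−14)] / 0.0647 = 6000 × 9.030344 = 54,182.0610
Discount back 4 years: 54,182.0610 × (1+0.0647)^(−4) = 54,182.0610 × 0.778200 = 42,164.4563

€42,164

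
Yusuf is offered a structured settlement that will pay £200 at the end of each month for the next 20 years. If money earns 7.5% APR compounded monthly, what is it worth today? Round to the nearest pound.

Periodic rate i = 0.075/12 = 0.00625; n = 20 × 12 = 240 periods.
PV = PMT · [1 − (1+i)^(−n)] / i = 200 · 124.132131 = 24,826.4262

£24,826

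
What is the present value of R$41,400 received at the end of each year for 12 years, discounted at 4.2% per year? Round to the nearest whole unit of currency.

PV = PMT · [1 − (1+i)^(−n)] / i = 41400 · 9.277099 = 384,071.9022

R$384,072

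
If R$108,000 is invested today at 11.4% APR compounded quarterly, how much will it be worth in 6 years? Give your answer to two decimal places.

R$211,995.61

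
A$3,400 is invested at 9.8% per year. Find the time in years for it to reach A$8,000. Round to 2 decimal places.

9.15 years

(1+i)^n = 8000/3400 = 2.35294, so n = ln 2.35294 / ln 1.098 = 9.1525 years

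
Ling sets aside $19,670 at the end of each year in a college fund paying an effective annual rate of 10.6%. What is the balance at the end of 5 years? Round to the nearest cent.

FV = PMT · [(1+i)^n − 1] / i = 19670 · 6.178441 = 121,529.9409

$121,529.94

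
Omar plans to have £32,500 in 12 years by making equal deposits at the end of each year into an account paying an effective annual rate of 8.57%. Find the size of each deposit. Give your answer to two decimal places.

PMT = 32500 / ( [(1+0.0857)^12 − 1] / 0.0857 ) = 32500 / 19.630876 = 1,655.5552

£1,655.56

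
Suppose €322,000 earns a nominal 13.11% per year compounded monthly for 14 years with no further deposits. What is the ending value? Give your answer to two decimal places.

With 12 periods per year: i = 0.010925, n = 168.
322,000 × (1+0.010925)^168 = 322,000 × 6.205566 = 1,998,192.1019

€1,998,192.10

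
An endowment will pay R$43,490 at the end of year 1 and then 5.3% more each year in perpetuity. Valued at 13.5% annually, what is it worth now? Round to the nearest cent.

R$530,365.85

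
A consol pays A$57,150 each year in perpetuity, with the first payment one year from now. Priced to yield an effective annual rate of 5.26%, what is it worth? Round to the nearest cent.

PV = PMT / i = 57150 / 0.0526 = 1,086,501.9011

A$1,086,501.90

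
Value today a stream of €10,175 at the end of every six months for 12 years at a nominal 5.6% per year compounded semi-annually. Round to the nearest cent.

€176,091.19

i = 0.056/2 = 0.028 per half-year; n = 12·2 = 24.
PV = PMT · [1 − (1+i)^(−n)] / i = 10175 · 17.306260 = 176,091.1936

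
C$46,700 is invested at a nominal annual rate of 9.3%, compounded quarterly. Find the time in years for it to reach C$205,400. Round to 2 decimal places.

16.11 years

Periodic rate i = 0.093/4 = 0.02325.
(1+i)^n = 205400/46700 = 4.39829, so n = ln 4.39829 / ln 1.02325 = 64.4459 quarters
= 64.4459/4 years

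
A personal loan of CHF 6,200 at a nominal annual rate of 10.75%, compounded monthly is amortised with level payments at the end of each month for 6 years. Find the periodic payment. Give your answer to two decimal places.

i = 0.1075/12 = 0.00895833 per month; n = 6·12 = 72.
Annuity-PV factor = 52.892484; PMT = 6200 / 52.892484 = 117.2189

CHF 117.22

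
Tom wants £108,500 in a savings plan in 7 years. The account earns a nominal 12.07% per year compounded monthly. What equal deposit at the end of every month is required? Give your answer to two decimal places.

£828.06

Periodic rate i = 0.1207/12 = 0.0100583; n = 7 × 12 = 84 periods.
PMT = 108500 / ( [(1+0.0100583)^84 − 1] / 0.0100583 ) = 108500 / 131.029724 = 828.0564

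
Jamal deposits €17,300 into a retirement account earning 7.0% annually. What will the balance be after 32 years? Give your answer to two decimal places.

€150,774.18

FV = 17,300 × (1 + 0.07)^32 = 150,774.1848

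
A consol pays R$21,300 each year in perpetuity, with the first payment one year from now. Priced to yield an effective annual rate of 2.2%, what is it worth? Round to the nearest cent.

PV = C/r = 21300/0.022 = 968,181.8182

R$968,181.82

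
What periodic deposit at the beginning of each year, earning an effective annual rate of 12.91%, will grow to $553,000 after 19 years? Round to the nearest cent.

$6,991.15

FV-annuity factor × (1+i) = 79.100049; PMT = 553000 / 79.100049 = 6,991.1461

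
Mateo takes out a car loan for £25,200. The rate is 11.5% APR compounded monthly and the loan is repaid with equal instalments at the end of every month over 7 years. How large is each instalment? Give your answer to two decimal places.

£438.14

Periodic rate i = 0.115/12 = 0.00958333; n = 7 × 12 = 84 periods.
PMT = 25200 / ( [1 − (1+0.00958333)^(−84)] / 0.00958333 ) = 25200 / 57.516018 = 438.1388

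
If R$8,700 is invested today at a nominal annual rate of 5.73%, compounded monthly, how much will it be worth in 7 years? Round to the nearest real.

R$12,981

i = 0.0573/12 = 0.004775 per month; n = 7·12 = 84.
FV = 8,700 × (1 + 0.004775)^84 = 12,980.7623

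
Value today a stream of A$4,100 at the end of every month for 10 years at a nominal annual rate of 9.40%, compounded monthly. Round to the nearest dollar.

A$318,198

Periodic rate i = 0.094/12 = 0.00783333; n = 10 × 12 = 120 periods.
PV = 4100 × [1 − (1+0.00783333)^(−120)] / 0.00783333 = 4100 × 77.609214 = 318,197.7792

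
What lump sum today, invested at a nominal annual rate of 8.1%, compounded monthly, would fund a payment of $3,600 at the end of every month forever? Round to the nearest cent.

$533,333.33

Periodic rate i = 0.081/12 = 0.00675.
PV = PMT / i = 3600 / 0.00675 = 533,333.3333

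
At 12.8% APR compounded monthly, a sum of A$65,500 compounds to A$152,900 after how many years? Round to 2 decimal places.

6.66 years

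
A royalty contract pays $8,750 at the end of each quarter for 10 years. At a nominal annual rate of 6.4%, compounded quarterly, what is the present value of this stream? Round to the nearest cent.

With 4 periods per year: i = 0.016, n = 40.
PV = 8750 × [1 − (1+0.016)^(−40)] / 0.016 = 8750 × 29.376845 = 257,047.3921

$257,047.39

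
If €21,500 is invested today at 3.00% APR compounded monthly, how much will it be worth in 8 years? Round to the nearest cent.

€27,323.67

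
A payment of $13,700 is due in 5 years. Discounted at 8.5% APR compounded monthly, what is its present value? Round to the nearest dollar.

$8,970

With 12 periods per year: i = 0.00708333, n = 60.
PV = FV·(1+i)^(−n) = 13,700 × 0.654750 = 8,970.0744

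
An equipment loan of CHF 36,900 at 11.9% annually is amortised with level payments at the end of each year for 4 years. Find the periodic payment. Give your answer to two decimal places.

CHF 12,123.17

Annuity-PV factor = 3.043757; PMT = 36900 / 3.043757 = 12,123.1735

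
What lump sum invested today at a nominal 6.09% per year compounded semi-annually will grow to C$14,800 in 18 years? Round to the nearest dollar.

C$5,027

With 2 periods per year: i = 0.03045, n = 36.
PV = FV·(1+i)^(−n) = 14,800 × 0.339649 = 5,026.8100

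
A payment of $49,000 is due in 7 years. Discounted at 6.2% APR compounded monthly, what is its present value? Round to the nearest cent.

Periodic rate i = 0.062/12 = 0.00516667; n = 7 × 12 = 84 periods.
Discount factor = (1+0.00516667)^(−84) = 0.648637; PV = 49,000 × 0.648637 = 31,783.1927

$31,783.19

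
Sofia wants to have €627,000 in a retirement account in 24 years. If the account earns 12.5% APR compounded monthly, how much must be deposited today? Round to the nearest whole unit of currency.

i = 0.125/12 = 0.0104167 per month; n = 24·12 = 288.
Discount factor = (1+0.0104167)^(−288) = 0.050566; PV = 627,000 × 0.050566 = 31,704.6664

€31,705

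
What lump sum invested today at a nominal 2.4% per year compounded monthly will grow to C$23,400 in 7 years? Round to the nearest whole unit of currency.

i = 0.024/12 = 0.002 per month; n = 7·12 = 84.
PV = 23,400 / (1 + 0.002)^84 = 23,400 / 1.182738 = 19,784.5988

C$19,785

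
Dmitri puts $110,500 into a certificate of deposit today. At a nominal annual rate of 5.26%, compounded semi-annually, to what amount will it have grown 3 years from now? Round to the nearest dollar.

$129,124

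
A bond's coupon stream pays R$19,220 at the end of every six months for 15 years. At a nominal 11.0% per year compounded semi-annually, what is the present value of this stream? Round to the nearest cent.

R$279,338.58

i = 0.11/2 = 0.055 per half-year; n = 15·2 = 30.
PV = PMT · [1 − (1+i)^(−n)] / i = 19220 · 14.533745 = 279,338.5822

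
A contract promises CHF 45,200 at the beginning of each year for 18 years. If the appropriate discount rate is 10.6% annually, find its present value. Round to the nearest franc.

Annuity factor a(18|0.106) × (1+i) = 8.732364; PV = 45200 × 8.732364 = 394,702.8630
(annuity-due: payments at period start, so ×(1+i).)

CHF 394,703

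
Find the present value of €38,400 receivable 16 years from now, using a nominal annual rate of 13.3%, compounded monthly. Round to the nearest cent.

€4,626.33

With 12 periods per year: i = 0.0110833, n = 192.
PV = FV·(1+i)^(−n) = 38,400 × 0.120477 = 4,626.3291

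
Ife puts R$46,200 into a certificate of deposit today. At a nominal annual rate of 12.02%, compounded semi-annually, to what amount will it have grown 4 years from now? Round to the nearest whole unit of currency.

R$73,691

i = 0.1202/2 = 0.0601 per half-year; n = 4·2 = 8.
FV = PV·(1+i)^n = 46,200 × 1.595051 = 73,691.3736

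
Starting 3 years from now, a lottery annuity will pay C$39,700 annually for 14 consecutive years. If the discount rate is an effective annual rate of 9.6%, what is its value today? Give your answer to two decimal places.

PV at t=2 (ordinary 14-year annuity): 39700 × a(14|0.096) = 39700 × 7.530104 = 298,945.1239
Discount back 2 years: 298,945.1239 × (1+0.096)^(−2) = 298,945.1239 × 0.832490 = 248,868.7496

C$248,868.75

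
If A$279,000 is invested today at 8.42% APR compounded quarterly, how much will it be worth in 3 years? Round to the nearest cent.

Periodic rate i = 0.0842/4 = 0.02105; n = 3 × 4 = 12 periods.
FV = PV·(1+i)^n = 279,000 × 1.283997 = 358,235.2512

A$358,235.25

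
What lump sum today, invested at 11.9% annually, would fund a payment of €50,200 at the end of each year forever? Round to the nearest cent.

€421,848.74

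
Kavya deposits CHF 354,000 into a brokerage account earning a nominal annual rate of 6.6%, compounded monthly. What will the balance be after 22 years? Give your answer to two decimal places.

With 12 periods per year: i = 0.0055, n = 264.
FV = 354,000 × (1 + 0.0055)^264 = 1,506,159.7735

CHF 1,506,159.77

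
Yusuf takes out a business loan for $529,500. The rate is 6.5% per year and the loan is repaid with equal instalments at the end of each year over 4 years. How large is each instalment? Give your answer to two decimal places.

Annuity-PV factor = 3.425799; PMT = 529500 / 3.425799 = 154,562.5011

$154,562.50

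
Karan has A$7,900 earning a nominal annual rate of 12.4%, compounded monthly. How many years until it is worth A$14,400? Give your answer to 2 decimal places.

4.87 years

Periodic rate i = 0.124/12 = 0.0103333.
n = ln(14400/7900) / ln(1+0.0103333) = ln(1.82278) / 0.010280 = 58.3996 months
= 58.3996/12 years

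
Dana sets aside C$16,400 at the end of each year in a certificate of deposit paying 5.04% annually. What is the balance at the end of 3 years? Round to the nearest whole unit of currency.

C$51,721

FV = 16400 × [(1+0.0504)^3 − 1] / 0.0504 = 16400 × 3.153740 = 51,721.3386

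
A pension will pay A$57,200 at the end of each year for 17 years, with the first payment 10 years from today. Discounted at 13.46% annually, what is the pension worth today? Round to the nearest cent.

A$120,446.62

PV at t=9 (ordinary 17-year annuity): 57200 × a(17|0.1346) = 57200 × 6.561205 = 375,300.9082
Discount back 9 years: 375,300.9082 × (1+0.1346)^(−9) = 375,300.9082 × 0.320933 = 120,446.6159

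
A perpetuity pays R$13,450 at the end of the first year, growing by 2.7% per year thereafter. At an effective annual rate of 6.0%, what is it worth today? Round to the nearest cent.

R$407,575.76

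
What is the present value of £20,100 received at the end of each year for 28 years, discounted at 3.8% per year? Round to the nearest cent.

Annuity factor a(28|0.038) = 17.054094; PV = 20100 × 17.054094 = 342,787.2860

£342,787.29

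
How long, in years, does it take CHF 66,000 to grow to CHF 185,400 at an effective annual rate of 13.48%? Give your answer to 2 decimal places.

8.17 years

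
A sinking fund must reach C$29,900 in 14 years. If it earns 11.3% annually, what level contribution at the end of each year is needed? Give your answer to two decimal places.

FV-annuity factor = 30.764913; PMT = 29900 / 30.764913 = 971.8864

C$971.89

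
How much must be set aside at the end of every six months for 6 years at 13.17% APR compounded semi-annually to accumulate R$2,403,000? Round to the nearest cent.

R$137,648.46

i = 0.1317/2 = 0.06585 per half-year; n = 6·2 = 12.
PMT = 2.403e+06 / ( [(1+0.06585)^12 − 1] / 0.06585 ) = 2.403e+06 / 17.457515 = 137,648.4601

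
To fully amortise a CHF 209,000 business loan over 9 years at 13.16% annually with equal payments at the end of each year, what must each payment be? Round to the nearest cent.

PMT = 209000 / ( [1 − (1+0.1316)^(−9)] / 0.1316 ) = 209000 / 5.101272 = 40,970.1758

CHF 40,970.18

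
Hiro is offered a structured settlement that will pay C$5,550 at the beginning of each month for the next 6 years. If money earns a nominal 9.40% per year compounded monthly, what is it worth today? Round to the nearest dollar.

C$306,917

i = 0.094/12 = 0.00783333 per month; n = 6·12 = 72.
PV = PMT · [1 − (1+i)^(−n)] / i × (1+i) = 5550 · 55.300406 = 306,917.2545
(Beginning-of-period payments → annuity-due factor ×(1+i).)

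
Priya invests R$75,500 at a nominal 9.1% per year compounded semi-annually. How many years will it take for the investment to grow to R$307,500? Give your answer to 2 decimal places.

15.78 years

Periodic rate i = 0.091/2 = 0.0455.
(1+i)^n = 307500/75500 = 4.07285, so n = ln 4.07285 / ln 1.0455 = 31.5616 half-years
= 31.5616/2 years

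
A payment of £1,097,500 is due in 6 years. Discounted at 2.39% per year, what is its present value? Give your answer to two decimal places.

£952,487.47

PV = FV·(1+i)^(−n) = 1,097,500 × 0.867870 = 952,487.4693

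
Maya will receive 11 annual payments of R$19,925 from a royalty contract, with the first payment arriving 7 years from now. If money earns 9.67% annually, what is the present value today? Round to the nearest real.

R$75,523

PV at t=6 (ordinary 11-year annuity): 19925 × a(11|0.0967) = 19925 × 6.594921 = 131,403.8035
Discount back 6 years: 131,403.8035 × (1+0.0967)^(−6) = 131,403.8035 × 0.574742 = 75,523.2856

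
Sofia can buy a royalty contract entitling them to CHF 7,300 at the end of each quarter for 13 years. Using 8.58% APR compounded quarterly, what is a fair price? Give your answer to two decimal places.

CHF 227,449.28

With 4 periods per year: i = 0.02145, n = 52.
PV = 7300 × [1 − (1+0.02145)^(−52)] / 0.02145 = 7300 × 31.157435 = 227,449.2776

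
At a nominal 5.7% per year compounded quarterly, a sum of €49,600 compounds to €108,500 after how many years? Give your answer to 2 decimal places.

Periodic rate i = 0.057/4 = 0.01425.
(1+i)^n = 108500/49600 = 2.18750, so n = ln 2.18750 / ln 1.01425 = 55.3209 quarters
= 55.3209/4 years

13.83 years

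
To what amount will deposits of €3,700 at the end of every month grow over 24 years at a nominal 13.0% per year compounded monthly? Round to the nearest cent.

i = 0.13/12 = 0.0108333 per month; n = 24·12 = 288.
FV = 3700 × [(1+0.0108333)^288 − 1] / 0.0108333 = 3700 × 1963.344717 = 7,264,375.4531

€7,264,375.45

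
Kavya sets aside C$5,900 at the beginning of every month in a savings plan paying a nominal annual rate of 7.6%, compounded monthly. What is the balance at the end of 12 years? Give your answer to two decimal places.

With 12 periods per year: i = 0.00633333, n = 144.
FV = 5900 × [(1+0.00633333)^144 − 1] / 0.00633333 × (1+i) = 5900 × 235.505446 = 1,389,482.1323
(Beginning-of-period payments → annuity-due factor ×(1+i).)

C$1,389,482.13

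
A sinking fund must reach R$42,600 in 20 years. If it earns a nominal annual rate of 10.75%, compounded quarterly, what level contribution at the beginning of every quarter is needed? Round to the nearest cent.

R$151.80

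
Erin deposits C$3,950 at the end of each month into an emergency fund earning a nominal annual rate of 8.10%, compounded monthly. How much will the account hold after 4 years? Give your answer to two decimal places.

i = 0.081/12 = 0.00675 per month; n = 4·12 = 48.
FV = PMT · [(1+i)^n − 1] / i = 3950 · 56.465625 = 223,039.2199

C$223,039.22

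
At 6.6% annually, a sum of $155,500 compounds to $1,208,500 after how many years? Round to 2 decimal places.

32.08 years

(1+i)^n = 1.2085e+06/155500 = 7.77170, so n = ln 7.77170 / ln 1.066 = 32.0823 years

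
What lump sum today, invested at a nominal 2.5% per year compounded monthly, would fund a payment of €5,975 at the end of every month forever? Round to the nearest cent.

€2,868,000.00

Periodic rate i = 0.025/12 = 0.00208333.
PV = C/r = 5975/0.00208333 = 2,868,000.0000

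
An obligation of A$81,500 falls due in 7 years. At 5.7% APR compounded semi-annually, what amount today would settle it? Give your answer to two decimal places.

A$54,991.74

With 2 periods per year: i = 0.0285, n = 14.
PV = 81,500 / (1 + 0.0285)^14 = 81,500 / 1.482041 = 54,991.7404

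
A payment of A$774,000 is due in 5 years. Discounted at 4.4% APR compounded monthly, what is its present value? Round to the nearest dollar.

With 12 periods per year: i = 0.00366667, n = 60.
Discount factor = (1+0.00366667)^(−60) = 0.802842; PV = 774,000 × 0.802842 = 621,399.5195

A$621,400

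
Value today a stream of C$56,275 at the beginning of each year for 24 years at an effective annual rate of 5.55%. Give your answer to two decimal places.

Annuity factor a(24|0.0555) × (1+i) = 13.816052; PV = 56275 × 13.816052 = 777,498.2992
(annuity-due: payments at period start, so ×(1+i).)

C$777,498.30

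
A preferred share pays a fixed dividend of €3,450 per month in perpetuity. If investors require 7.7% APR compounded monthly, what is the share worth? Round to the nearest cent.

Periodic rate i = 0.077/12 = 0.00641667.
PV = PMT / i = 3450 / 0.00641667 = 537,662.3377

€537,662.34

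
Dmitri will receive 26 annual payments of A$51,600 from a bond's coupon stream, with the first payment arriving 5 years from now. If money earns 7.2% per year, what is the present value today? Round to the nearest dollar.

A$453,656

Value one period before first payment (t=4): 51600 × [1 − (1+0.072)^(−26)] / 0.072 = 51600 × 11.610630 = 599,108.5051
PV₀ = 599,108.5051 / (1+0.072)^4 = 599,108.5051 / 1.320624 = 453,655.6703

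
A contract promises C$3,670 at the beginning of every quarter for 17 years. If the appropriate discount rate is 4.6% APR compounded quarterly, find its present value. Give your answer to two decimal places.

i = 0.046/4 = 0.0115 per quarter; n = 17·4 = 68.
PV = PMT · [1 − (1+i)^(−n)] / i × (1+i) = 3670 · 47.537321 = 174,461.9674
Payments are at the start of each period, so multiply by (1+i).

C$174,461.97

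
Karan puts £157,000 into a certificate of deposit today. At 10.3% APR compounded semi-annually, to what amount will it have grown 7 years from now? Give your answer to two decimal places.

£317,124.31

i = 0.103/2 = 0.0515 per half-year; n = 7·2 = 14.
157,000 × (1+0.0515)^14 = 157,000 × 2.019900 = 317,124.3067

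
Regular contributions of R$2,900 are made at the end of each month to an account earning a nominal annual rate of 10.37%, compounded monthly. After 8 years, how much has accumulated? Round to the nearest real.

R$430,972

Periodic rate i = 0.1037/12 = 0.00864167; n = 8 × 12 = 96 periods.
Accumulation factor s(96|0.00864167) = 148.610906; FV = 2900 × 148.610906 = 430,971.6284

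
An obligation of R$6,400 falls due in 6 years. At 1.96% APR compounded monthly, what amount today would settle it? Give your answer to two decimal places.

With 12 periods per year: i = 0.00163333, n = 72.
PV = 6,400 / (1 + 0.00163333)^72 = 6,400 / 1.124686 = 5,690.4761

R$5,690.48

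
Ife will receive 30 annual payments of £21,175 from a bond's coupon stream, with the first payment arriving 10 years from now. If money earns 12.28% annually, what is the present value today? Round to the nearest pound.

£58,917

PV at t=9 (ordinary 30-year annuity): 21175 × a(30|0.1228) = 21175 × 7.891132 = 167,094.7098
PV₀ = 167,094.7098 / (1+0.1228)^9 = 167,094.7098 / 2.836101 = 58,917.0597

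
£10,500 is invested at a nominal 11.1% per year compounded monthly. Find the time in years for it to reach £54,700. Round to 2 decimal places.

14.94 years

Periodic rate i = 0.111/12 = 0.00925.
(1+i)^n = 54700/10500 = 5.20952, so n = ln 5.20952 / ln 1.00925 = 179.2552 months
= 179.2552/12 years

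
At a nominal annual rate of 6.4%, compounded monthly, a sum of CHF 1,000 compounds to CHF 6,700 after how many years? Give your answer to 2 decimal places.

Periodic rate i = 0.064/12 = 0.00533333.
(1+i)^n = 6700/1000 = 6.70000, so n = ln 6.70000 / ln 1.00533 = 357.5954 months
= 357.5954/12 years

29.80 years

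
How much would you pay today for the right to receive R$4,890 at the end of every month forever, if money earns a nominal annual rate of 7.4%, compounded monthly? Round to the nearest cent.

Periodic rate i = 0.074/12 = 0.00616667.
PV = PMT / i = 4890 / 0.00616667 = 792,972.9730

R$792,972.97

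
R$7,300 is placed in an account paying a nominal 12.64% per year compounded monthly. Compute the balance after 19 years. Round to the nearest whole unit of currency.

R$79,592

Periodic rate i = 0.1264/12 = 0.0105333; n = 19 × 12 = 228 periods.
FV = 7,300 × (1 + 0.0105333)^228 = 79,592.0366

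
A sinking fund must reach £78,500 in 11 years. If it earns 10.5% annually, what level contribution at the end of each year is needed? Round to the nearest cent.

£4,123.19

FV-annuity factor = 19.038660; PMT = 78500 / 19.038660 = 4,123.1893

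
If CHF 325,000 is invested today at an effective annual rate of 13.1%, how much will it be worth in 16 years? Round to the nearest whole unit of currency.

FV = PV·(1+i)^n = 325,000 × 7.168061 = 2,329,619.7515

CHF 2,329,620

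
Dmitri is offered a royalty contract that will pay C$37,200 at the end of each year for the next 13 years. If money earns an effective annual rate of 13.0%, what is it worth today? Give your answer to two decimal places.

Annuity factor a(13|0.13) = 6.121812; PV = 37200 × 6.121812 = 227,731.3885

C$227,731.39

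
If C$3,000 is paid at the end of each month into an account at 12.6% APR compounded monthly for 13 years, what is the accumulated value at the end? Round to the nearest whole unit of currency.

With 12 periods per year: i = 0.0105, n = 156.
FV = PMT · [(1+i)^n − 1] / i = 3000 · 390.582907 = 1,171,748.7215

C$1,171,749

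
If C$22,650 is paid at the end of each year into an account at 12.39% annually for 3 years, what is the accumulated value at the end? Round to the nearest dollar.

C$76,717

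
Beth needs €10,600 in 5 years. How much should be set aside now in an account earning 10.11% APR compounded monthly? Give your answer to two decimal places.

€6,407.52

Periodic rate i = 0.1011/12 = 0.008425; n = 5 × 12 = 60 periods.
PV = FV·(1+i)^(−n) = 10,600 × 0.604483 = 6,407.5151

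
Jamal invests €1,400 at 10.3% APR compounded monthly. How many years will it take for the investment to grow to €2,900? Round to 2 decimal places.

Periodic rate i = 0.103/12 = 0.00858333.
n = ln(2900/1400) / ln(1+0.00858333) = ln(2.07143) / 0.008547 = 85.2069 months
= 85.2069/12 years

7.10 years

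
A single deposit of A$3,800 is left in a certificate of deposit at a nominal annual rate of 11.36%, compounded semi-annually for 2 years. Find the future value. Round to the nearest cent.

i = 0.1136/2 = 0.0568 per half-year; n = 2·2 = 4.
FV = 3,800 × (1 + 0.0568)^4 = 4,739.7432

A$4,739.74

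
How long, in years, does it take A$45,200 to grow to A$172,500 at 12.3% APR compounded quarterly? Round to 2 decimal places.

11.06 years

Periodic rate i = 0.123/4 = 0.03075.
n = ln(172500/45200) / ln(1+0.03075) = ln(3.81637) / 0.030287 = 44.2207 quarters
= 44.2207/4 years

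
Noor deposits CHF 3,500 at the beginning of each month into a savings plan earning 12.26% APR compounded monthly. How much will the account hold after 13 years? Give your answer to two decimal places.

Periodic rate i = 0.1226/12 = 0.0102167; n = 13 × 12 = 156 periods.
Accumulation factor s(156|0.0102167) × (1+i) = 383.925843; FV = 3500 × 383.925843 = 1,343,740.4512
(Beginning-of-period payments → annuity-due factor ×(1+i).)

CHF 1,343,740.45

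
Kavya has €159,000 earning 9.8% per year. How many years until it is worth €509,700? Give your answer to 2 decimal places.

(1+i)^n = 509700/159000 = 3.20566, so n = ln 3.20566 / ln 1.098 = 12.4603 years

12.46 years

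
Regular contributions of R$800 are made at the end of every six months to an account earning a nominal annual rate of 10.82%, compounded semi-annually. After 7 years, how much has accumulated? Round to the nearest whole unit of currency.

i = 0.1082/2 = 0.0541 per half-year; n = 7·2 = 14.
FV = PMT · [(1+i)^n − 1] / i = 800 · 20.165589 = 16,132.4713

R$16,132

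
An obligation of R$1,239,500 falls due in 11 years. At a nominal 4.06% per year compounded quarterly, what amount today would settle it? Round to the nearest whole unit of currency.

R$794,819

With 4 periods per year: i = 0.01015, n = 44.
Discount factor = (1+0.01015)^(−44) = 0.641242; PV = 1,239,500 × 0.641242 = 794,819.1668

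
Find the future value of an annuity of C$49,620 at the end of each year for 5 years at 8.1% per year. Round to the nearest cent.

Accumulation factor s(5|0.081) = 5.878310; FV = 49620 × 5.878310 = 291,681.7547

C$291,681.75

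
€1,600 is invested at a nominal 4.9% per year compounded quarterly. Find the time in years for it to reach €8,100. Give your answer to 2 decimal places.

Periodic rate i = 0.049/4 = 0.01225.
(1+i)^n = 8100/1600 = 5.06250, so n = ln 5.06250 / ln 1.01225 = 133.2061 quarters
= 133.2061/4 years

33.30 years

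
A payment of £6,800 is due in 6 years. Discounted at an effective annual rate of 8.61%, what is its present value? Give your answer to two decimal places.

£4,142.76

PV = FV·(1+i)^(−n) = 6,800 × 0.609230 = 4,142.7624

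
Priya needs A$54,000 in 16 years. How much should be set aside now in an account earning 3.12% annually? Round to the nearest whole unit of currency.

A$33,030

PV = 54,000 / (1 + 0.0312)^16 = 54,000 / 1.634882 = 33,029.9024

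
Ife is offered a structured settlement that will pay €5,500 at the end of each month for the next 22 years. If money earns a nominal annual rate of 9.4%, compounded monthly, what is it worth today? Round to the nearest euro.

€612,634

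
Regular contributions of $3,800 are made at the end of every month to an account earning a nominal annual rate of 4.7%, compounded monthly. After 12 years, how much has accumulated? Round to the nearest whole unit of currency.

With 12 periods per year: i = 0.00391667, n = 144.
FV = PMT · [(1+i)^n − 1] / i = 3800 · 192.958460 = 733,242.1468

$733,242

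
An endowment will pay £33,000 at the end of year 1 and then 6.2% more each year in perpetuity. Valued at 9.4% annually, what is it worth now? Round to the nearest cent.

£1,031,250.00

PV = D₁/(r − g) = 33000/(0.094 − 0.062) = 1,031,250.0000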